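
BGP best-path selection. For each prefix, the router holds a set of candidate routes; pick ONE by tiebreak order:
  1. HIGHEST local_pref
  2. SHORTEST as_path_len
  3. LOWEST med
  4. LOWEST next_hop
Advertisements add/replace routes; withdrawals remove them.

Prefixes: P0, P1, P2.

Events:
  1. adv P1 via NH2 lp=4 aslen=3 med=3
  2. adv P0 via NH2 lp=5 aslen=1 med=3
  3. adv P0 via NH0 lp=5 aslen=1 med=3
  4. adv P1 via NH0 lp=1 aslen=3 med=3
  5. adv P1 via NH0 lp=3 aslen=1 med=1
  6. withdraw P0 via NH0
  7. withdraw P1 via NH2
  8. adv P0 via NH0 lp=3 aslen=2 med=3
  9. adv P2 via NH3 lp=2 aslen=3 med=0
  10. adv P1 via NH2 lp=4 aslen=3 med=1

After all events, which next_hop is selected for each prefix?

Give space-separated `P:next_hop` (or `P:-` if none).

Op 1: best P0=- P1=NH2 P2=-
Op 2: best P0=NH2 P1=NH2 P2=-
Op 3: best P0=NH0 P1=NH2 P2=-
Op 4: best P0=NH0 P1=NH2 P2=-
Op 5: best P0=NH0 P1=NH2 P2=-
Op 6: best P0=NH2 P1=NH2 P2=-
Op 7: best P0=NH2 P1=NH0 P2=-
Op 8: best P0=NH2 P1=NH0 P2=-
Op 9: best P0=NH2 P1=NH0 P2=NH3
Op 10: best P0=NH2 P1=NH2 P2=NH3

Answer: P0:NH2 P1:NH2 P2:NH3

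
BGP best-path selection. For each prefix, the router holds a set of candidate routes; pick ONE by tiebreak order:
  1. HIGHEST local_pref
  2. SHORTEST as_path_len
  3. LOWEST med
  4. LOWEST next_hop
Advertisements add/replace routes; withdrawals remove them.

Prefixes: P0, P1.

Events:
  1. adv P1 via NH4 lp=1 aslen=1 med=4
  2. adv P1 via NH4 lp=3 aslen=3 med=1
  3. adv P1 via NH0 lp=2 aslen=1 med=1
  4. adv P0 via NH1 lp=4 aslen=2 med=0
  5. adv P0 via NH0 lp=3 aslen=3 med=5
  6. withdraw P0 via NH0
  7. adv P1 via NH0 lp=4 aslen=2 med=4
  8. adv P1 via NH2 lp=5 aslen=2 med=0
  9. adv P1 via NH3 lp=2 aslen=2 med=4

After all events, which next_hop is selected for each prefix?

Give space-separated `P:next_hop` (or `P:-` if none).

Answer: P0:NH1 P1:NH2

Derivation:
Op 1: best P0=- P1=NH4
Op 2: best P0=- P1=NH4
Op 3: best P0=- P1=NH4
Op 4: best P0=NH1 P1=NH4
Op 5: best P0=NH1 P1=NH4
Op 6: best P0=NH1 P1=NH4
Op 7: best P0=NH1 P1=NH0
Op 8: best P0=NH1 P1=NH2
Op 9: best P0=NH1 P1=NH2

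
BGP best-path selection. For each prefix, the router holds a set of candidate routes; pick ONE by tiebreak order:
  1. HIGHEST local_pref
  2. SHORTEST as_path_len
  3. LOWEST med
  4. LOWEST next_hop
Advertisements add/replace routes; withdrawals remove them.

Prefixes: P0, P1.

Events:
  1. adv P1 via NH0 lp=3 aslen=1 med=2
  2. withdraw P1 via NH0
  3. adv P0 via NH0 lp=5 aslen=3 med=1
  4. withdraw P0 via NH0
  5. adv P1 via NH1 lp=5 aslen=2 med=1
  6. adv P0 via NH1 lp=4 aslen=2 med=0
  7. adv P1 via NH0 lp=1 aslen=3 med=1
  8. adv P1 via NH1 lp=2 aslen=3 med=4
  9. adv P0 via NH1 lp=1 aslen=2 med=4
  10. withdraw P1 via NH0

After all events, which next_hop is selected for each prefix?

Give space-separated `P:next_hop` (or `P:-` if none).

Answer: P0:NH1 P1:NH1

Derivation:
Op 1: best P0=- P1=NH0
Op 2: best P0=- P1=-
Op 3: best P0=NH0 P1=-
Op 4: best P0=- P1=-
Op 5: best P0=- P1=NH1
Op 6: best P0=NH1 P1=NH1
Op 7: best P0=NH1 P1=NH1
Op 8: best P0=NH1 P1=NH1
Op 9: best P0=NH1 P1=NH1
Op 10: best P0=NH1 P1=NH1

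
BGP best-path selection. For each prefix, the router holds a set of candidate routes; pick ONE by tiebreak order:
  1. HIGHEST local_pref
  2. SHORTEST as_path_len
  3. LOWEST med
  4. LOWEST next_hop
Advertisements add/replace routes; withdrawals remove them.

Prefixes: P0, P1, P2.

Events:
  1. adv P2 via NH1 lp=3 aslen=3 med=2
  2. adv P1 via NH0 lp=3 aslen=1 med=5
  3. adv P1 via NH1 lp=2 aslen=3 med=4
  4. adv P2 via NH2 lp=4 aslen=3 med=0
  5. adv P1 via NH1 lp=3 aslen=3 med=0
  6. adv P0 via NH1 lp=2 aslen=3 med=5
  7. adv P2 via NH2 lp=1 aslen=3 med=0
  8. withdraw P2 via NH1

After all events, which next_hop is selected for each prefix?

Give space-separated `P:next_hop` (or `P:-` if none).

Answer: P0:NH1 P1:NH0 P2:NH2

Derivation:
Op 1: best P0=- P1=- P2=NH1
Op 2: best P0=- P1=NH0 P2=NH1
Op 3: best P0=- P1=NH0 P2=NH1
Op 4: best P0=- P1=NH0 P2=NH2
Op 5: best P0=- P1=NH0 P2=NH2
Op 6: best P0=NH1 P1=NH0 P2=NH2
Op 7: best P0=NH1 P1=NH0 P2=NH1
Op 8: best P0=NH1 P1=NH0 P2=NH2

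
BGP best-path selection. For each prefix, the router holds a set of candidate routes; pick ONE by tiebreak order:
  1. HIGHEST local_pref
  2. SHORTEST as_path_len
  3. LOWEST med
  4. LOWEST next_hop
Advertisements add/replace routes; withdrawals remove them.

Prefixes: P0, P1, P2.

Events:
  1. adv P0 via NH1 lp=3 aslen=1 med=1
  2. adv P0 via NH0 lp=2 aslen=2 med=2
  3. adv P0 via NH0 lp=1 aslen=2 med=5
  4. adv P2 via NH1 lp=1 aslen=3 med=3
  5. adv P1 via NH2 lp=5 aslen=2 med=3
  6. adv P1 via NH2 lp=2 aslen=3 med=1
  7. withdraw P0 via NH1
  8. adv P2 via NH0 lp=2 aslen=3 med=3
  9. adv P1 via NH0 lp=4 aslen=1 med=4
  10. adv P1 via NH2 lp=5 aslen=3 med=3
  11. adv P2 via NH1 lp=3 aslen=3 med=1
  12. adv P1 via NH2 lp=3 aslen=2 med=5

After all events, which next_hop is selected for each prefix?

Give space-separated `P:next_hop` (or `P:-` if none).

Op 1: best P0=NH1 P1=- P2=-
Op 2: best P0=NH1 P1=- P2=-
Op 3: best P0=NH1 P1=- P2=-
Op 4: best P0=NH1 P1=- P2=NH1
Op 5: best P0=NH1 P1=NH2 P2=NH1
Op 6: best P0=NH1 P1=NH2 P2=NH1
Op 7: best P0=NH0 P1=NH2 P2=NH1
Op 8: best P0=NH0 P1=NH2 P2=NH0
Op 9: best P0=NH0 P1=NH0 P2=NH0
Op 10: best P0=NH0 P1=NH2 P2=NH0
Op 11: best P0=NH0 P1=NH2 P2=NH1
Op 12: best P0=NH0 P1=NH0 P2=NH1

Answer: P0:NH0 P1:NH0 P2:NH1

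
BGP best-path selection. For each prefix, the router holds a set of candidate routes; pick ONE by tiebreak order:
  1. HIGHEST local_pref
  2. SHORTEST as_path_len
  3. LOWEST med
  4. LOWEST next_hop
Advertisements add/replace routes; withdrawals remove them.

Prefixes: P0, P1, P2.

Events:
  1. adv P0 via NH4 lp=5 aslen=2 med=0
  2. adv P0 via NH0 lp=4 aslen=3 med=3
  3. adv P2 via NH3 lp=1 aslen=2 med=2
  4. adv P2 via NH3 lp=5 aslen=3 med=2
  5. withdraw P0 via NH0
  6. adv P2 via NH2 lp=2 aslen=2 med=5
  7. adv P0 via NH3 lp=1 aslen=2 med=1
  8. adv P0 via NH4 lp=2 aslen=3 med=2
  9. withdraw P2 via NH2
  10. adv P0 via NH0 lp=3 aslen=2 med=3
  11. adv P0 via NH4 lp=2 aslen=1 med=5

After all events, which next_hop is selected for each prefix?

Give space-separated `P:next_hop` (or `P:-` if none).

Op 1: best P0=NH4 P1=- P2=-
Op 2: best P0=NH4 P1=- P2=-
Op 3: best P0=NH4 P1=- P2=NH3
Op 4: best P0=NH4 P1=- P2=NH3
Op 5: best P0=NH4 P1=- P2=NH3
Op 6: best P0=NH4 P1=- P2=NH3
Op 7: best P0=NH4 P1=- P2=NH3
Op 8: best P0=NH4 P1=- P2=NH3
Op 9: best P0=NH4 P1=- P2=NH3
Op 10: best P0=NH0 P1=- P2=NH3
Op 11: best P0=NH0 P1=- P2=NH3

Answer: P0:NH0 P1:- P2:NH3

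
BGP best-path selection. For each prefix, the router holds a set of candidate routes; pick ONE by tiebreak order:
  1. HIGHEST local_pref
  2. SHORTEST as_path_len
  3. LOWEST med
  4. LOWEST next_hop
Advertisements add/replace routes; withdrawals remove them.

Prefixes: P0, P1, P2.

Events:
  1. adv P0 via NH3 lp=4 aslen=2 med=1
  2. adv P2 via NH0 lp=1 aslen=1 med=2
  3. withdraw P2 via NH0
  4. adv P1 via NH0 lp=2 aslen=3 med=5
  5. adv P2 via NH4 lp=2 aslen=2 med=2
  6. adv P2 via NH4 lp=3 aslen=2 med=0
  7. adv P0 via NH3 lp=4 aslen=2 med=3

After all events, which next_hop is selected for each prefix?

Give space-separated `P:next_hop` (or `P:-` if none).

Answer: P0:NH3 P1:NH0 P2:NH4

Derivation:
Op 1: best P0=NH3 P1=- P2=-
Op 2: best P0=NH3 P1=- P2=NH0
Op 3: best P0=NH3 P1=- P2=-
Op 4: best P0=NH3 P1=NH0 P2=-
Op 5: best P0=NH3 P1=NH0 P2=NH4
Op 6: best P0=NH3 P1=NH0 P2=NH4
Op 7: best P0=NH3 P1=NH0 P2=NH4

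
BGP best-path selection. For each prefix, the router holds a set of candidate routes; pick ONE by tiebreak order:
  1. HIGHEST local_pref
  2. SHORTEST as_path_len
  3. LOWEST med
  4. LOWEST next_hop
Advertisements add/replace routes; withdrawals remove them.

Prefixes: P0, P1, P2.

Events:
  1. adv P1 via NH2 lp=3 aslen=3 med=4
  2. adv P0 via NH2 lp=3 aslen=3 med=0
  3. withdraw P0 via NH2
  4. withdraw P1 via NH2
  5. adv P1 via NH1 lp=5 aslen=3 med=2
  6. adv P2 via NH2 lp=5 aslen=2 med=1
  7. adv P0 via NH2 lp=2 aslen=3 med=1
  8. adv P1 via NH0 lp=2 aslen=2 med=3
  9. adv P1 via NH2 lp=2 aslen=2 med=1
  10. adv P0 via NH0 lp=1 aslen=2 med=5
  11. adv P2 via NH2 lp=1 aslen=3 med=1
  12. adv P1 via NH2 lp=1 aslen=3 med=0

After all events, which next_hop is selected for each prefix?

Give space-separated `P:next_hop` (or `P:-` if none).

Op 1: best P0=- P1=NH2 P2=-
Op 2: best P0=NH2 P1=NH2 P2=-
Op 3: best P0=- P1=NH2 P2=-
Op 4: best P0=- P1=- P2=-
Op 5: best P0=- P1=NH1 P2=-
Op 6: best P0=- P1=NH1 P2=NH2
Op 7: best P0=NH2 P1=NH1 P2=NH2
Op 8: best P0=NH2 P1=NH1 P2=NH2
Op 9: best P0=NH2 P1=NH1 P2=NH2
Op 10: best P0=NH2 P1=NH1 P2=NH2
Op 11: best P0=NH2 P1=NH1 P2=NH2
Op 12: best P0=NH2 P1=NH1 P2=NH2

Answer: P0:NH2 P1:NH1 P2:NH2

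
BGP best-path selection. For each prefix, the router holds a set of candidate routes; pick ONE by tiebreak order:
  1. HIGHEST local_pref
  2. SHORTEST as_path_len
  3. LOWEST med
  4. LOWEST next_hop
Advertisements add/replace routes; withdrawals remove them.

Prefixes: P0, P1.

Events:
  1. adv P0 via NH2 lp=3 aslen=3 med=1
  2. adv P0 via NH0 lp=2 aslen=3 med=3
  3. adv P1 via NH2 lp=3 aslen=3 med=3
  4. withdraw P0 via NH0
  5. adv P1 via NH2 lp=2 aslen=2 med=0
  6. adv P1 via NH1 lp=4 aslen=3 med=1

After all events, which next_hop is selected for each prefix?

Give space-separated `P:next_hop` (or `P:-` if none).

Answer: P0:NH2 P1:NH1

Derivation:
Op 1: best P0=NH2 P1=-
Op 2: best P0=NH2 P1=-
Op 3: best P0=NH2 P1=NH2
Op 4: best P0=NH2 P1=NH2
Op 5: best P0=NH2 P1=NH2
Op 6: best P0=NH2 P1=NH1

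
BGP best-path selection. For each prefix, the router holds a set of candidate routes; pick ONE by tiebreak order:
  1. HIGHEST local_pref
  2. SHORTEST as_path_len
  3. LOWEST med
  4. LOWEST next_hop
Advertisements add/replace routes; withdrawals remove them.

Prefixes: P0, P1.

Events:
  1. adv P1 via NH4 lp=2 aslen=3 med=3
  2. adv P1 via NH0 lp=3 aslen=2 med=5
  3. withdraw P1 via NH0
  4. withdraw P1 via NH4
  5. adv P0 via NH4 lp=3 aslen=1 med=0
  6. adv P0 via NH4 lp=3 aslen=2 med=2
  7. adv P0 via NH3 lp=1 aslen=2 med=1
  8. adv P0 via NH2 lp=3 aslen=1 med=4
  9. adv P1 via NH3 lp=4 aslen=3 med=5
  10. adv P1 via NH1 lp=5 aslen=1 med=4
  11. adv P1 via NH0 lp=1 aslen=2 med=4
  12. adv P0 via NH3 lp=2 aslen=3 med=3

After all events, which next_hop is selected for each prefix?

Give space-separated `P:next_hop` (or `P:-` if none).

Answer: P0:NH2 P1:NH1

Derivation:
Op 1: best P0=- P1=NH4
Op 2: best P0=- P1=NH0
Op 3: best P0=- P1=NH4
Op 4: best P0=- P1=-
Op 5: best P0=NH4 P1=-
Op 6: best P0=NH4 P1=-
Op 7: best P0=NH4 P1=-
Op 8: best P0=NH2 P1=-
Op 9: best P0=NH2 P1=NH3
Op 10: best P0=NH2 P1=NH1
Op 11: best P0=NH2 P1=NH1
Op 12: best P0=NH2 P1=NH1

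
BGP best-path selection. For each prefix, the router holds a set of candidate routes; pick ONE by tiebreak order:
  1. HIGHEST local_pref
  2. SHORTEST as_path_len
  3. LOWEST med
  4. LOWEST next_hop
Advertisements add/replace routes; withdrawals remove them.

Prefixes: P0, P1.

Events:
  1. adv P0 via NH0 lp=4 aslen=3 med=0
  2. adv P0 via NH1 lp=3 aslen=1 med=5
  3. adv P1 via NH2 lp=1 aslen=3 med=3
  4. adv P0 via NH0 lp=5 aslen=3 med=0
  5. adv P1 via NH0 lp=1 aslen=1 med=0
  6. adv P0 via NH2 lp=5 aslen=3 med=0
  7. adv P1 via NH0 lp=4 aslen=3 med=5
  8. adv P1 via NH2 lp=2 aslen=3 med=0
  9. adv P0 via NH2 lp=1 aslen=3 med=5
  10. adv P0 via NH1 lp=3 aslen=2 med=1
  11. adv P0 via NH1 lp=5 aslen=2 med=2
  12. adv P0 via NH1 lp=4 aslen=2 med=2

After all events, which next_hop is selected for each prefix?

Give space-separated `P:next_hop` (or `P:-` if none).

Answer: P0:NH0 P1:NH0

Derivation:
Op 1: best P0=NH0 P1=-
Op 2: best P0=NH0 P1=-
Op 3: best P0=NH0 P1=NH2
Op 4: best P0=NH0 P1=NH2
Op 5: best P0=NH0 P1=NH0
Op 6: best P0=NH0 P1=NH0
Op 7: best P0=NH0 P1=NH0
Op 8: best P0=NH0 P1=NH0
Op 9: best P0=NH0 P1=NH0
Op 10: best P0=NH0 P1=NH0
Op 11: best P0=NH1 P1=NH0
Op 12: best P0=NH0 P1=NH0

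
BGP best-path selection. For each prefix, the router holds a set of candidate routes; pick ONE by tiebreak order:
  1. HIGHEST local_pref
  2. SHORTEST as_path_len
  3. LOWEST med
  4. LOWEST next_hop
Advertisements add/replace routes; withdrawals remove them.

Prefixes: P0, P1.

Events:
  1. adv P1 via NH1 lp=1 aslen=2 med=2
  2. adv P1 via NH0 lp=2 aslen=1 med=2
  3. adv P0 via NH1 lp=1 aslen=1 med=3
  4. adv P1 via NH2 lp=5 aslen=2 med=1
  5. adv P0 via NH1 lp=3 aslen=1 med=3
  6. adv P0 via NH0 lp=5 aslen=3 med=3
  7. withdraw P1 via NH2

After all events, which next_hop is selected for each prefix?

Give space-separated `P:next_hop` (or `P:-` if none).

Op 1: best P0=- P1=NH1
Op 2: best P0=- P1=NH0
Op 3: best P0=NH1 P1=NH0
Op 4: best P0=NH1 P1=NH2
Op 5: best P0=NH1 P1=NH2
Op 6: best P0=NH0 P1=NH2
Op 7: best P0=NH0 P1=NH0

Answer: P0:NH0 P1:NH0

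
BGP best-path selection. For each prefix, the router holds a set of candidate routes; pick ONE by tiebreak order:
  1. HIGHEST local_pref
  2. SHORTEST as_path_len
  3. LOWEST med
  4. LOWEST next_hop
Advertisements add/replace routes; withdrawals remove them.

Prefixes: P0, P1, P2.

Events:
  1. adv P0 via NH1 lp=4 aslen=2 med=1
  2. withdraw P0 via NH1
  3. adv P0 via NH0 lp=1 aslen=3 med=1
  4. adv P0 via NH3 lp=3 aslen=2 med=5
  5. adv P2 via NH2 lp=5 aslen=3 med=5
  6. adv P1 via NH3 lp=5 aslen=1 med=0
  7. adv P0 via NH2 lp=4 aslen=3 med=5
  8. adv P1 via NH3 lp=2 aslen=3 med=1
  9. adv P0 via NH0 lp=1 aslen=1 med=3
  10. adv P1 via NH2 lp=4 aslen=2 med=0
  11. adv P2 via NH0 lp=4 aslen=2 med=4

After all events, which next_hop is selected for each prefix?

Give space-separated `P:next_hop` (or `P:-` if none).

Answer: P0:NH2 P1:NH2 P2:NH2

Derivation:
Op 1: best P0=NH1 P1=- P2=-
Op 2: best P0=- P1=- P2=-
Op 3: best P0=NH0 P1=- P2=-
Op 4: best P0=NH3 P1=- P2=-
Op 5: best P0=NH3 P1=- P2=NH2
Op 6: best P0=NH3 P1=NH3 P2=NH2
Op 7: best P0=NH2 P1=NH3 P2=NH2
Op 8: best P0=NH2 P1=NH3 P2=NH2
Op 9: best P0=NH2 P1=NH3 P2=NH2
Op 10: best P0=NH2 P1=NH2 P2=NH2
Op 11: best P0=NH2 P1=NH2 P2=NH2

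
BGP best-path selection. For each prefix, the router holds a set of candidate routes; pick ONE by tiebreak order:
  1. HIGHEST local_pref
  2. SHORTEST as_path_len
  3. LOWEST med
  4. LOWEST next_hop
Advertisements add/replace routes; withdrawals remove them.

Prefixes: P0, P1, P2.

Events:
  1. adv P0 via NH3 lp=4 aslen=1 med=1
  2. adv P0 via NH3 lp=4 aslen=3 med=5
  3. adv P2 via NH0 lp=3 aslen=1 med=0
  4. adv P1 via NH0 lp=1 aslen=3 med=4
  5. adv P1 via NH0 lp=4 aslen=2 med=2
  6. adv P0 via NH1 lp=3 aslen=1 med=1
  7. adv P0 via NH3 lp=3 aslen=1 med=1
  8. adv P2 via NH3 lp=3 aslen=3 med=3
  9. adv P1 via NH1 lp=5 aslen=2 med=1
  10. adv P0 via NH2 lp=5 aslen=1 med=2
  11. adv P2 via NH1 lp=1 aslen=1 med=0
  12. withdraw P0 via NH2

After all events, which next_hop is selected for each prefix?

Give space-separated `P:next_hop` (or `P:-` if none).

Op 1: best P0=NH3 P1=- P2=-
Op 2: best P0=NH3 P1=- P2=-
Op 3: best P0=NH3 P1=- P2=NH0
Op 4: best P0=NH3 P1=NH0 P2=NH0
Op 5: best P0=NH3 P1=NH0 P2=NH0
Op 6: best P0=NH3 P1=NH0 P2=NH0
Op 7: best P0=NH1 P1=NH0 P2=NH0
Op 8: best P0=NH1 P1=NH0 P2=NH0
Op 9: best P0=NH1 P1=NH1 P2=NH0
Op 10: best P0=NH2 P1=NH1 P2=NH0
Op 11: best P0=NH2 P1=NH1 P2=NH0
Op 12: best P0=NH1 P1=NH1 P2=NH0

Answer: P0:NH1 P1:NH1 P2:NH0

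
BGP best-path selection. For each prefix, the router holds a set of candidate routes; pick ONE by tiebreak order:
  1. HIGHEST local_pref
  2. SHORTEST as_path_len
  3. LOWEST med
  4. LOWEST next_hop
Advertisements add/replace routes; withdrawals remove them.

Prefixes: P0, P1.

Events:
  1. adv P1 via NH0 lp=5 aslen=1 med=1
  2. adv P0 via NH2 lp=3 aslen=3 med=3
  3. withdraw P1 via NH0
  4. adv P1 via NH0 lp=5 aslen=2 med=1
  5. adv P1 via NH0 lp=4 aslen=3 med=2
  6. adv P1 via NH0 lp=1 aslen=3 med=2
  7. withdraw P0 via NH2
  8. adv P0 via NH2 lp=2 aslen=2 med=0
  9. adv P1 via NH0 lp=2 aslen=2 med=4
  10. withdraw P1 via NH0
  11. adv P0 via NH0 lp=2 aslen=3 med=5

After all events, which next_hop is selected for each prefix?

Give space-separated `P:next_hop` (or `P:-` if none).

Answer: P0:NH2 P1:-

Derivation:
Op 1: best P0=- P1=NH0
Op 2: best P0=NH2 P1=NH0
Op 3: best P0=NH2 P1=-
Op 4: best P0=NH2 P1=NH0
Op 5: best P0=NH2 P1=NH0
Op 6: best P0=NH2 P1=NH0
Op 7: best P0=- P1=NH0
Op 8: best P0=NH2 P1=NH0
Op 9: best P0=NH2 P1=NH0
Op 10: best P0=NH2 P1=-
Op 11: best P0=NH2 P1=-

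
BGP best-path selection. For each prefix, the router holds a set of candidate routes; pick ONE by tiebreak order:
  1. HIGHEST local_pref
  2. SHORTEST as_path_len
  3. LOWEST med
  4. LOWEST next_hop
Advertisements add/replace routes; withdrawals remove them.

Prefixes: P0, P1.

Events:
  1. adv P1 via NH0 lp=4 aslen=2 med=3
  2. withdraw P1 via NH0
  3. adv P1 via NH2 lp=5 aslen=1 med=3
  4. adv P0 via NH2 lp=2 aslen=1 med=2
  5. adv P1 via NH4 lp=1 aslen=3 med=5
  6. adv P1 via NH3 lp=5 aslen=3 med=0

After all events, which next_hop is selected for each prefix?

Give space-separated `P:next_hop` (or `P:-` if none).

Op 1: best P0=- P1=NH0
Op 2: best P0=- P1=-
Op 3: best P0=- P1=NH2
Op 4: best P0=NH2 P1=NH2
Op 5: best P0=NH2 P1=NH2
Op 6: best P0=NH2 P1=NH2

Answer: P0:NH2 P1:NH2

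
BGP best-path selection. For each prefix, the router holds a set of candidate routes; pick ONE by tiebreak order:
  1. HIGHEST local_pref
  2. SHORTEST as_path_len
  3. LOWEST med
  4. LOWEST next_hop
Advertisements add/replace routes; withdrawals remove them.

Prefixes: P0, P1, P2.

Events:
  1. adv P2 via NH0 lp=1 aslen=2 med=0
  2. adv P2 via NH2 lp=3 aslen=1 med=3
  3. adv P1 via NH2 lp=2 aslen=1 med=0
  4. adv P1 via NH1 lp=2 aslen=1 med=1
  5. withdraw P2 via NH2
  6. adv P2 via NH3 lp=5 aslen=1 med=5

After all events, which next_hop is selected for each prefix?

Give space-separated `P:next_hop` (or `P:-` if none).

Op 1: best P0=- P1=- P2=NH0
Op 2: best P0=- P1=- P2=NH2
Op 3: best P0=- P1=NH2 P2=NH2
Op 4: best P0=- P1=NH2 P2=NH2
Op 5: best P0=- P1=NH2 P2=NH0
Op 6: best P0=- P1=NH2 P2=NH3

Answer: P0:- P1:NH2 P2:NH3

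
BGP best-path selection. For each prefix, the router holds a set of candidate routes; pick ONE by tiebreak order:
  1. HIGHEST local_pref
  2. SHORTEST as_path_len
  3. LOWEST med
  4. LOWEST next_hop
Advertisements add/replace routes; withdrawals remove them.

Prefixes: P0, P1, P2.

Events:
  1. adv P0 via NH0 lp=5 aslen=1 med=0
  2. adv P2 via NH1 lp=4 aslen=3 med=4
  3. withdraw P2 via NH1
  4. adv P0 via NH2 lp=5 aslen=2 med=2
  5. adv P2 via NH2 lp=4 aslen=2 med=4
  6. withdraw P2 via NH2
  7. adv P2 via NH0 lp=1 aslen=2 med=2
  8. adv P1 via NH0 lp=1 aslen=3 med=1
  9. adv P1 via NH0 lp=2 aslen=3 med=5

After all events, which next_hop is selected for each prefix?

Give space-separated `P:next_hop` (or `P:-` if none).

Op 1: best P0=NH0 P1=- P2=-
Op 2: best P0=NH0 P1=- P2=NH1
Op 3: best P0=NH0 P1=- P2=-
Op 4: best P0=NH0 P1=- P2=-
Op 5: best P0=NH0 P1=- P2=NH2
Op 6: best P0=NH0 P1=- P2=-
Op 7: best P0=NH0 P1=- P2=NH0
Op 8: best P0=NH0 P1=NH0 P2=NH0
Op 9: best P0=NH0 P1=NH0 P2=NH0

Answer: P0:NH0 P1:NH0 P2:NH0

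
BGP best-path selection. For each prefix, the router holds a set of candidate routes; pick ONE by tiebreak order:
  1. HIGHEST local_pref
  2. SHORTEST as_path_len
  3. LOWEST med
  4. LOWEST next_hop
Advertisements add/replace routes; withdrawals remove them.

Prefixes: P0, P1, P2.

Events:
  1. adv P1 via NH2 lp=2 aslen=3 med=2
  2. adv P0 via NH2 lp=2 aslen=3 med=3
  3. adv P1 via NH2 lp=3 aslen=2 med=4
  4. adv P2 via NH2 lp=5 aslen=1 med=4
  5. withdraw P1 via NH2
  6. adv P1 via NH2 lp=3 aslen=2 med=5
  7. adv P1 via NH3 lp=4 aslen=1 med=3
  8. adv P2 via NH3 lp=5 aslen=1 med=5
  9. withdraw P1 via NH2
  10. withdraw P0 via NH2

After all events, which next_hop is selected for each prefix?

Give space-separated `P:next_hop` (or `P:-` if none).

Op 1: best P0=- P1=NH2 P2=-
Op 2: best P0=NH2 P1=NH2 P2=-
Op 3: best P0=NH2 P1=NH2 P2=-
Op 4: best P0=NH2 P1=NH2 P2=NH2
Op 5: best P0=NH2 P1=- P2=NH2
Op 6: best P0=NH2 P1=NH2 P2=NH2
Op 7: best P0=NH2 P1=NH3 P2=NH2
Op 8: best P0=NH2 P1=NH3 P2=NH2
Op 9: best P0=NH2 P1=NH3 P2=NH2
Op 10: best P0=- P1=NH3 P2=NH2

Answer: P0:- P1:NH3 P2:NH2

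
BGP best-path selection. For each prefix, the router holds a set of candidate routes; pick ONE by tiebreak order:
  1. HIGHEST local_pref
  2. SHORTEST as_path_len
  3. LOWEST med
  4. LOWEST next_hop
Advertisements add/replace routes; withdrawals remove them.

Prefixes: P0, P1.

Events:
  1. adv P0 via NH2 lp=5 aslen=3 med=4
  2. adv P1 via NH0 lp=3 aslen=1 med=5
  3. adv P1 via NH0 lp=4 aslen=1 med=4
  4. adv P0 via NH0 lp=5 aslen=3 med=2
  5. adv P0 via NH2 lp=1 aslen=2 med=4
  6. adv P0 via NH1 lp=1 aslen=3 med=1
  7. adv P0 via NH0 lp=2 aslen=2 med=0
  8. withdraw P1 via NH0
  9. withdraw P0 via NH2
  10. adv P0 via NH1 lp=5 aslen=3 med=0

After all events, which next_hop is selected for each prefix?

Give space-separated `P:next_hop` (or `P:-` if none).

Answer: P0:NH1 P1:-

Derivation:
Op 1: best P0=NH2 P1=-
Op 2: best P0=NH2 P1=NH0
Op 3: best P0=NH2 P1=NH0
Op 4: best P0=NH0 P1=NH0
Op 5: best P0=NH0 P1=NH0
Op 6: best P0=NH0 P1=NH0
Op 7: best P0=NH0 P1=NH0
Op 8: best P0=NH0 P1=-
Op 9: best P0=NH0 P1=-
Op 10: best P0=NH1 P1=-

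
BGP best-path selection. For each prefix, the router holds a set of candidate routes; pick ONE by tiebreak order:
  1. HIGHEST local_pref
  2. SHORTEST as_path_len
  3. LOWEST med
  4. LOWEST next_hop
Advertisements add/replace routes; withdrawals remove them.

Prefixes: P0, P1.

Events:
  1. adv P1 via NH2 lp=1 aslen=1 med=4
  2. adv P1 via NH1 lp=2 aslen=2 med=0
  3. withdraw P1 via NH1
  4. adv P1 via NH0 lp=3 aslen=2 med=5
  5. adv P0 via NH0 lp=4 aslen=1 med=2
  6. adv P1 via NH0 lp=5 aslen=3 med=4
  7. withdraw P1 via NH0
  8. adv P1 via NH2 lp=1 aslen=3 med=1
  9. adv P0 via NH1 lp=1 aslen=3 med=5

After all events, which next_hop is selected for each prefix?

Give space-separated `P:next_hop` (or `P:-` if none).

Answer: P0:NH0 P1:NH2

Derivation:
Op 1: best P0=- P1=NH2
Op 2: best P0=- P1=NH1
Op 3: best P0=- P1=NH2
Op 4: best P0=- P1=NH0
Op 5: best P0=NH0 P1=NH0
Op 6: best P0=NH0 P1=NH0
Op 7: best P0=NH0 P1=NH2
Op 8: best P0=NH0 P1=NH2
Op 9: best P0=NH0 P1=NH2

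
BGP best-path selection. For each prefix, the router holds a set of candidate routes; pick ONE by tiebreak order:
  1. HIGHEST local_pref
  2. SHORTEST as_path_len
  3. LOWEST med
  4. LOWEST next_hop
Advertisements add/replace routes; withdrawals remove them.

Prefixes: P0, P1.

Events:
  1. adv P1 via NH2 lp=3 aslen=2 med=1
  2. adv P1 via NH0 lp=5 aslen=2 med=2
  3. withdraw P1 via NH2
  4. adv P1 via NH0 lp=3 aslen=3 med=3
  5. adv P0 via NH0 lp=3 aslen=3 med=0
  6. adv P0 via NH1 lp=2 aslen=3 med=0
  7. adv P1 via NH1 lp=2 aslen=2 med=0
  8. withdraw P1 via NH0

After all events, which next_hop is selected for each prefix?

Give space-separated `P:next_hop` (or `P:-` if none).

Op 1: best P0=- P1=NH2
Op 2: best P0=- P1=NH0
Op 3: best P0=- P1=NH0
Op 4: best P0=- P1=NH0
Op 5: best P0=NH0 P1=NH0
Op 6: best P0=NH0 P1=NH0
Op 7: best P0=NH0 P1=NH0
Op 8: best P0=NH0 P1=NH1

Answer: P0:NH0 P1:NH1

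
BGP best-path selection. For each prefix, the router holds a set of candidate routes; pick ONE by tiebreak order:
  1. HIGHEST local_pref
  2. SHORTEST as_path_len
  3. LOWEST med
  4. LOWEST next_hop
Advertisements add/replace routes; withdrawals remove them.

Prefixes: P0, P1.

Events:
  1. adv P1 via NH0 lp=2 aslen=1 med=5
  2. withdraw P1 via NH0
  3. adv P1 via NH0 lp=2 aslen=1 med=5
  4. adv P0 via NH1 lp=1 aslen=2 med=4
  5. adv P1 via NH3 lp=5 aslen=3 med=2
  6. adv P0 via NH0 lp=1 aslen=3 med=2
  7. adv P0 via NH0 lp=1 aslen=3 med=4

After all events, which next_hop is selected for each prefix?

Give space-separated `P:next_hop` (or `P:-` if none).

Answer: P0:NH1 P1:NH3

Derivation:
Op 1: best P0=- P1=NH0
Op 2: best P0=- P1=-
Op 3: best P0=- P1=NH0
Op 4: best P0=NH1 P1=NH0
Op 5: best P0=NH1 P1=NH3
Op 6: best P0=NH1 P1=NH3
Op 7: best P0=NH1 P1=NH3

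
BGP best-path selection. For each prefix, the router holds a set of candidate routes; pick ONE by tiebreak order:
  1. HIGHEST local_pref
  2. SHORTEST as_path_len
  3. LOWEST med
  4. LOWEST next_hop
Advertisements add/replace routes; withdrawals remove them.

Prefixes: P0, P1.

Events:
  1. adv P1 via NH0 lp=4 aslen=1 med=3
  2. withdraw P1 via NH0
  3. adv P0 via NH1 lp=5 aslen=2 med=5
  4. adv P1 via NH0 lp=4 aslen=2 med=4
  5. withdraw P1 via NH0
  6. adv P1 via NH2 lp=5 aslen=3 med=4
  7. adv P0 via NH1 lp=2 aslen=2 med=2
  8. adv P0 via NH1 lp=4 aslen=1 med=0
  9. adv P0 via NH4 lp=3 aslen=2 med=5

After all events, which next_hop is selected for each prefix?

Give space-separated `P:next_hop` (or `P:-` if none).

Op 1: best P0=- P1=NH0
Op 2: best P0=- P1=-
Op 3: best P0=NH1 P1=-
Op 4: best P0=NH1 P1=NH0
Op 5: best P0=NH1 P1=-
Op 6: best P0=NH1 P1=NH2
Op 7: best P0=NH1 P1=NH2
Op 8: best P0=NH1 P1=NH2
Op 9: best P0=NH1 P1=NH2

Answer: P0:NH1 P1:NH2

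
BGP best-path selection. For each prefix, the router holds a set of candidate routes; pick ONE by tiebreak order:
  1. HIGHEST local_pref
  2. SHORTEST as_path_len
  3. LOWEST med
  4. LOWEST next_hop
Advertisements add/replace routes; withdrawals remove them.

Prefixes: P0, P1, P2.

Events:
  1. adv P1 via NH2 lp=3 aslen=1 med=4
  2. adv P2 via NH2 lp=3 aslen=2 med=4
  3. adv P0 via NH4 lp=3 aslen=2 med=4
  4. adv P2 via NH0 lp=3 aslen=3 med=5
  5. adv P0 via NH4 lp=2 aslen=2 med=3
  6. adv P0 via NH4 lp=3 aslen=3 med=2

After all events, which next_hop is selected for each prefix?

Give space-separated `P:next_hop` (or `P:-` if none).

Answer: P0:NH4 P1:NH2 P2:NH2

Derivation:
Op 1: best P0=- P1=NH2 P2=-
Op 2: best P0=- P1=NH2 P2=NH2
Op 3: best P0=NH4 P1=NH2 P2=NH2
Op 4: best P0=NH4 P1=NH2 P2=NH2
Op 5: best P0=NH4 P1=NH2 P2=NH2
Op 6: best P0=NH4 P1=NH2 P2=NH2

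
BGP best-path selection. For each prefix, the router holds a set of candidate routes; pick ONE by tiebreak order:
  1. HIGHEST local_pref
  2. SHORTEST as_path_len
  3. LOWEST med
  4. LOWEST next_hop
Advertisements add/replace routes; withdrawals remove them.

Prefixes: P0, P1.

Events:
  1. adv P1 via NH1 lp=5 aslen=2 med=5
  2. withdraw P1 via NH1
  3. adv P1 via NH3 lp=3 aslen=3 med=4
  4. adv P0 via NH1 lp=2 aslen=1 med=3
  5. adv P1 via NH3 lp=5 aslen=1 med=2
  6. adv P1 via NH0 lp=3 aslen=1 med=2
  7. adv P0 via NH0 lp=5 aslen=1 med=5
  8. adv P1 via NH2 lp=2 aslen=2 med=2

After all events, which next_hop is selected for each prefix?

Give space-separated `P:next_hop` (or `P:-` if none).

Answer: P0:NH0 P1:NH3

Derivation:
Op 1: best P0=- P1=NH1
Op 2: best P0=- P1=-
Op 3: best P0=- P1=NH3
Op 4: best P0=NH1 P1=NH3
Op 5: best P0=NH1 P1=NH3
Op 6: best P0=NH1 P1=NH3
Op 7: best P0=NH0 P1=NH3
Op 8: best P0=NH0 P1=NH3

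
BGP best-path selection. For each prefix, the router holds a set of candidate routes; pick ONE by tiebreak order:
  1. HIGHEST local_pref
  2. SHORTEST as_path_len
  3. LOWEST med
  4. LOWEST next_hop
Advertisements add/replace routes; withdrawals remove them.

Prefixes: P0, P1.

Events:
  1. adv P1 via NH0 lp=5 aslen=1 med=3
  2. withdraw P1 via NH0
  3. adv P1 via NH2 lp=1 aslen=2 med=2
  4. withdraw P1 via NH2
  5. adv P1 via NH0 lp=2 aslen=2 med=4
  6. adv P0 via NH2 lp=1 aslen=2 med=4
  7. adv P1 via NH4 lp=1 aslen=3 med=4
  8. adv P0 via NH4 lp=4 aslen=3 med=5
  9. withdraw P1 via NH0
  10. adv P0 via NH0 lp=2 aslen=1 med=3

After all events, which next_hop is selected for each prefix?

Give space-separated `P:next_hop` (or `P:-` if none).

Op 1: best P0=- P1=NH0
Op 2: best P0=- P1=-
Op 3: best P0=- P1=NH2
Op 4: best P0=- P1=-
Op 5: best P0=- P1=NH0
Op 6: best P0=NH2 P1=NH0
Op 7: best P0=NH2 P1=NH0
Op 8: best P0=NH4 P1=NH0
Op 9: best P0=NH4 P1=NH4
Op 10: best P0=NH4 P1=NH4

Answer: P0:NH4 P1:NH4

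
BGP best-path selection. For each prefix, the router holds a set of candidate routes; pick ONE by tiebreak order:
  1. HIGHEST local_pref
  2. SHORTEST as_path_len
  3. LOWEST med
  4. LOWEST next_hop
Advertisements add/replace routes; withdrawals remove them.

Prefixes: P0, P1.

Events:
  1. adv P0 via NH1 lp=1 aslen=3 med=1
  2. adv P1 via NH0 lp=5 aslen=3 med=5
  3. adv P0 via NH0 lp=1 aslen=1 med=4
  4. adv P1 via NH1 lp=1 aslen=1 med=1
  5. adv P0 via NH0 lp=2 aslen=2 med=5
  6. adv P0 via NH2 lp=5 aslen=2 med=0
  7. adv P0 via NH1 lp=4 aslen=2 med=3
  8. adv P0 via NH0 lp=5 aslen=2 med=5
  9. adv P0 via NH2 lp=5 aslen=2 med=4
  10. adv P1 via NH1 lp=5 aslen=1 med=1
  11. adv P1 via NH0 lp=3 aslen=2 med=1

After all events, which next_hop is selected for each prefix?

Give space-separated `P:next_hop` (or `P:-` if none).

Op 1: best P0=NH1 P1=-
Op 2: best P0=NH1 P1=NH0
Op 3: best P0=NH0 P1=NH0
Op 4: best P0=NH0 P1=NH0
Op 5: best P0=NH0 P1=NH0
Op 6: best P0=NH2 P1=NH0
Op 7: best P0=NH2 P1=NH0
Op 8: best P0=NH2 P1=NH0
Op 9: best P0=NH2 P1=NH0
Op 10: best P0=NH2 P1=NH1
Op 11: best P0=NH2 P1=NH1

Answer: P0:NH2 P1:NH1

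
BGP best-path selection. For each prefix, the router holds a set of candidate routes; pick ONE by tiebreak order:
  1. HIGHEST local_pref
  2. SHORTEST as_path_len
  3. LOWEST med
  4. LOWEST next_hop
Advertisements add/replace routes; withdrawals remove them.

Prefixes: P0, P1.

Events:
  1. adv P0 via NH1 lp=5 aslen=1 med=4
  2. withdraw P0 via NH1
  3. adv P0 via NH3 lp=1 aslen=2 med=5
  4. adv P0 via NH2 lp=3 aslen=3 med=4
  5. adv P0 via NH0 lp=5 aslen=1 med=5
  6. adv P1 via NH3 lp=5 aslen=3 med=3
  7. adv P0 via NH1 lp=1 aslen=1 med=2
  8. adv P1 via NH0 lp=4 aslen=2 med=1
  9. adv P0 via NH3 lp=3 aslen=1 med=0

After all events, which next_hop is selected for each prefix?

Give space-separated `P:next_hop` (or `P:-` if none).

Op 1: best P0=NH1 P1=-
Op 2: best P0=- P1=-
Op 3: best P0=NH3 P1=-
Op 4: best P0=NH2 P1=-
Op 5: best P0=NH0 P1=-
Op 6: best P0=NH0 P1=NH3
Op 7: best P0=NH0 P1=NH3
Op 8: best P0=NH0 P1=NH3
Op 9: best P0=NH0 P1=NH3

Answer: P0:NH0 P1:NH3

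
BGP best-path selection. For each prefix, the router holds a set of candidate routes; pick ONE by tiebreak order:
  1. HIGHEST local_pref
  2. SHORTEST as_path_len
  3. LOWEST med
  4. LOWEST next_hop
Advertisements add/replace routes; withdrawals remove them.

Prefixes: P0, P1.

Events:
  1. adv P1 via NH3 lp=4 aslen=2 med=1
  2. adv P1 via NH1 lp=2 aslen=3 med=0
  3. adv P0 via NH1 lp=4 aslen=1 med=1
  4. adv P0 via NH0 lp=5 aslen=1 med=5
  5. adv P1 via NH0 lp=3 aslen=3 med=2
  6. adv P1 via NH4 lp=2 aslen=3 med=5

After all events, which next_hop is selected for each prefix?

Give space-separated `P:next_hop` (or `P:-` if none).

Answer: P0:NH0 P1:NH3

Derivation:
Op 1: best P0=- P1=NH3
Op 2: best P0=- P1=NH3
Op 3: best P0=NH1 P1=NH3
Op 4: best P0=NH0 P1=NH3
Op 5: best P0=NH0 P1=NH3
Op 6: best P0=NH0 P1=NH3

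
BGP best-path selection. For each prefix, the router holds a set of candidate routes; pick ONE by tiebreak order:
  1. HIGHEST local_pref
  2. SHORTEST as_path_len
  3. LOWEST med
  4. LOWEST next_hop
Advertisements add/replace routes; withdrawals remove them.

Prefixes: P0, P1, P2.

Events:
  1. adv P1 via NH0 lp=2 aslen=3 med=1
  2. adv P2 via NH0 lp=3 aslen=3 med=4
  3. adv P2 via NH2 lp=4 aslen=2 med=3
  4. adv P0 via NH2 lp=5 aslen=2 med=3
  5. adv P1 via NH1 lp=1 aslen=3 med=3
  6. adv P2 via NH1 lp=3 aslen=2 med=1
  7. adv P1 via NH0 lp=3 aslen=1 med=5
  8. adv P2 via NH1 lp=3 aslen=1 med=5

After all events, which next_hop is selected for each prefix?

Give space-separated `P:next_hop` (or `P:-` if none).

Answer: P0:NH2 P1:NH0 P2:NH2

Derivation:
Op 1: best P0=- P1=NH0 P2=-
Op 2: best P0=- P1=NH0 P2=NH0
Op 3: best P0=- P1=NH0 P2=NH2
Op 4: best P0=NH2 P1=NH0 P2=NH2
Op 5: best P0=NH2 P1=NH0 P2=NH2
Op 6: best P0=NH2 P1=NH0 P2=NH2
Op 7: best P0=NH2 P1=NH0 P2=NH2
Op 8: best P0=NH2 P1=NH0 P2=NH2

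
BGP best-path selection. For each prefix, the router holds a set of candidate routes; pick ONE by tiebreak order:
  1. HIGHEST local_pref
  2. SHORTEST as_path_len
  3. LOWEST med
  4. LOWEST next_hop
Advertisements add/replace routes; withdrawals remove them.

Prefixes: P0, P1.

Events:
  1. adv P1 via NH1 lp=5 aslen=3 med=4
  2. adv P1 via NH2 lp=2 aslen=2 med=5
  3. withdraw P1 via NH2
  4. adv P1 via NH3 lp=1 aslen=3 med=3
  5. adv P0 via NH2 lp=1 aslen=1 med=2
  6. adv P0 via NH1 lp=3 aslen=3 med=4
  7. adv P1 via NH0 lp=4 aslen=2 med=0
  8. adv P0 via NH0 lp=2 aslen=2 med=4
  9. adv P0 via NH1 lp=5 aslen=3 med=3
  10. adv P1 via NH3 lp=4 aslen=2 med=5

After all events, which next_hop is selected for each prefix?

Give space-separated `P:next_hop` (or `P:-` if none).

Op 1: best P0=- P1=NH1
Op 2: best P0=- P1=NH1
Op 3: best P0=- P1=NH1
Op 4: best P0=- P1=NH1
Op 5: best P0=NH2 P1=NH1
Op 6: best P0=NH1 P1=NH1
Op 7: best P0=NH1 P1=NH1
Op 8: best P0=NH1 P1=NH1
Op 9: best P0=NH1 P1=NH1
Op 10: best P0=NH1 P1=NH1

Answer: P0:NH1 P1:NH1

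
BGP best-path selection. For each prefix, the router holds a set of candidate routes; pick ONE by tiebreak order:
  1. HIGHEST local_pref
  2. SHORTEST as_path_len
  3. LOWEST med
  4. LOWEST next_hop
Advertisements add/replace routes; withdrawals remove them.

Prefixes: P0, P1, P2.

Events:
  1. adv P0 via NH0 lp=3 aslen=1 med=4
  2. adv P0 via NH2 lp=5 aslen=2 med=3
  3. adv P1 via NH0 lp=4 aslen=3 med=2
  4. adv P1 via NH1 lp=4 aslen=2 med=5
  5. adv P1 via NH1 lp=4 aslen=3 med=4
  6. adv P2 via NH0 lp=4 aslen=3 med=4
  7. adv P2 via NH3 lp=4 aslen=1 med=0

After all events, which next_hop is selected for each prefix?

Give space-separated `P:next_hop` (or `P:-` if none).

Op 1: best P0=NH0 P1=- P2=-
Op 2: best P0=NH2 P1=- P2=-
Op 3: best P0=NH2 P1=NH0 P2=-
Op 4: best P0=NH2 P1=NH1 P2=-
Op 5: best P0=NH2 P1=NH0 P2=-
Op 6: best P0=NH2 P1=NH0 P2=NH0
Op 7: best P0=NH2 P1=NH0 P2=NH3

Answer: P0:NH2 P1:NH0 P2:NH3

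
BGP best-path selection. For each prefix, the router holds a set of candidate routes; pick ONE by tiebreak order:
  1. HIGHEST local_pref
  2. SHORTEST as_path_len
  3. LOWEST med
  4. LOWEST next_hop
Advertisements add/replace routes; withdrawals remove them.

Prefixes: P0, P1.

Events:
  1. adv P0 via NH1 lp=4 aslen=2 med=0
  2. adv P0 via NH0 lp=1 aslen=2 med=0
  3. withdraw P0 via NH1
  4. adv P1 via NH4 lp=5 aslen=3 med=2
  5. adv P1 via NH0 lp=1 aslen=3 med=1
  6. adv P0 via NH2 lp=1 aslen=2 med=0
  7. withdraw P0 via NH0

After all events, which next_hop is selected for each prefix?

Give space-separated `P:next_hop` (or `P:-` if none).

Answer: P0:NH2 P1:NH4

Derivation:
Op 1: best P0=NH1 P1=-
Op 2: best P0=NH1 P1=-
Op 3: best P0=NH0 P1=-
Op 4: best P0=NH0 P1=NH4
Op 5: best P0=NH0 P1=NH4
Op 6: best P0=NH0 P1=NH4
Op 7: best P0=NH2 P1=NH4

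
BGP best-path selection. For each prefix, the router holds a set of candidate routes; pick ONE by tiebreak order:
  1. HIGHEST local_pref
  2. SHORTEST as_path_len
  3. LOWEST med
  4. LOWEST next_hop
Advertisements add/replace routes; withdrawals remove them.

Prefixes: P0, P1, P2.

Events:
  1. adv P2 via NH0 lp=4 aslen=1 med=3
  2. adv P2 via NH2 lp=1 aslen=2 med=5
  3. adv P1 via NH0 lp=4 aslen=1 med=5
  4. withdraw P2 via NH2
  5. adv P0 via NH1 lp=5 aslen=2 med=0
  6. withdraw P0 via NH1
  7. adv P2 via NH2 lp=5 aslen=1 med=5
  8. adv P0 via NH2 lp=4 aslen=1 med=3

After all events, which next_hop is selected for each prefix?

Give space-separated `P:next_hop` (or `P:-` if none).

Answer: P0:NH2 P1:NH0 P2:NH2

Derivation:
Op 1: best P0=- P1=- P2=NH0
Op 2: best P0=- P1=- P2=NH0
Op 3: best P0=- P1=NH0 P2=NH0
Op 4: best P0=- P1=NH0 P2=NH0
Op 5: best P0=NH1 P1=NH0 P2=NH0
Op 6: best P0=- P1=NH0 P2=NH0
Op 7: best P0=- P1=NH0 P2=NH2
Op 8: best P0=NH2 P1=NH0 P2=NH2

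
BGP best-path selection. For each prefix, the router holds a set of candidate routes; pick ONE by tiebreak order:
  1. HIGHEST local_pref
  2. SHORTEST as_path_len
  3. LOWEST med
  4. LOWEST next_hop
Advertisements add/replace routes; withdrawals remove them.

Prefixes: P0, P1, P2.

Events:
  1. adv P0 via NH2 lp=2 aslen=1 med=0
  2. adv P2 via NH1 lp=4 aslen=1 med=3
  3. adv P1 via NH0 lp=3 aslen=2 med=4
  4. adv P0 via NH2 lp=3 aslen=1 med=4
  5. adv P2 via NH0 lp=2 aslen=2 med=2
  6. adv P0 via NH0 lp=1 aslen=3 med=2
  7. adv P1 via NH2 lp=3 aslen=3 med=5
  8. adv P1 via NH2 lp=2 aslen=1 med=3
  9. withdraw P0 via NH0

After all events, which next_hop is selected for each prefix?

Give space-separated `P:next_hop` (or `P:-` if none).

Answer: P0:NH2 P1:NH0 P2:NH1

Derivation:
Op 1: best P0=NH2 P1=- P2=-
Op 2: best P0=NH2 P1=- P2=NH1
Op 3: best P0=NH2 P1=NH0 P2=NH1
Op 4: best P0=NH2 P1=NH0 P2=NH1
Op 5: best P0=NH2 P1=NH0 P2=NH1
Op 6: best P0=NH2 P1=NH0 P2=NH1
Op 7: best P0=NH2 P1=NH0 P2=NH1
Op 8: best P0=NH2 P1=NH0 P2=NH1
Op 9: best P0=NH2 P1=NH0 P2=NH1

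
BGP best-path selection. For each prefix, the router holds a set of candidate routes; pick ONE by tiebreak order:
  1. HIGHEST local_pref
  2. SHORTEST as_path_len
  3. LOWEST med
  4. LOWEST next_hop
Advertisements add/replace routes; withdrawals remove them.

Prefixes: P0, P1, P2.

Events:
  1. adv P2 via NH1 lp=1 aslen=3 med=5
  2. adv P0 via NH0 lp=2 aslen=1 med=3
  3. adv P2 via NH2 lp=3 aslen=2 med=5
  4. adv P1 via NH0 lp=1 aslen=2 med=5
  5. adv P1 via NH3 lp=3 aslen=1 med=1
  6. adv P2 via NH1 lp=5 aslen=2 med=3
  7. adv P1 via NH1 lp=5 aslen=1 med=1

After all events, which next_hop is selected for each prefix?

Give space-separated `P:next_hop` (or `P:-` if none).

Op 1: best P0=- P1=- P2=NH1
Op 2: best P0=NH0 P1=- P2=NH1
Op 3: best P0=NH0 P1=- P2=NH2
Op 4: best P0=NH0 P1=NH0 P2=NH2
Op 5: best P0=NH0 P1=NH3 P2=NH2
Op 6: best P0=NH0 P1=NH3 P2=NH1
Op 7: best P0=NH0 P1=NH1 P2=NH1

Answer: P0:NH0 P1:NH1 P2:NH1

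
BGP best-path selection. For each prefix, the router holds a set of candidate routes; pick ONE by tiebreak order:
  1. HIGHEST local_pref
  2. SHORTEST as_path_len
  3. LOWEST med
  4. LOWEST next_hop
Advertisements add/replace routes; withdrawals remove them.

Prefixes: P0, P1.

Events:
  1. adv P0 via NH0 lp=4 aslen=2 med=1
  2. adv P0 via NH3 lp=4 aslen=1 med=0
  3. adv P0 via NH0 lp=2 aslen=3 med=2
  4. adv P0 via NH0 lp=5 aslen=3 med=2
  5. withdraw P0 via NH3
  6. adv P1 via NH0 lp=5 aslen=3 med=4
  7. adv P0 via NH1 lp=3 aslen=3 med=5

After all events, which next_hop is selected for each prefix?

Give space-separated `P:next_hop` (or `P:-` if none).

Answer: P0:NH0 P1:NH0

Derivation:
Op 1: best P0=NH0 P1=-
Op 2: best P0=NH3 P1=-
Op 3: best P0=NH3 P1=-
Op 4: best P0=NH0 P1=-
Op 5: best P0=NH0 P1=-
Op 6: best P0=NH0 P1=NH0
Op 7: best P0=NH0 P1=NH0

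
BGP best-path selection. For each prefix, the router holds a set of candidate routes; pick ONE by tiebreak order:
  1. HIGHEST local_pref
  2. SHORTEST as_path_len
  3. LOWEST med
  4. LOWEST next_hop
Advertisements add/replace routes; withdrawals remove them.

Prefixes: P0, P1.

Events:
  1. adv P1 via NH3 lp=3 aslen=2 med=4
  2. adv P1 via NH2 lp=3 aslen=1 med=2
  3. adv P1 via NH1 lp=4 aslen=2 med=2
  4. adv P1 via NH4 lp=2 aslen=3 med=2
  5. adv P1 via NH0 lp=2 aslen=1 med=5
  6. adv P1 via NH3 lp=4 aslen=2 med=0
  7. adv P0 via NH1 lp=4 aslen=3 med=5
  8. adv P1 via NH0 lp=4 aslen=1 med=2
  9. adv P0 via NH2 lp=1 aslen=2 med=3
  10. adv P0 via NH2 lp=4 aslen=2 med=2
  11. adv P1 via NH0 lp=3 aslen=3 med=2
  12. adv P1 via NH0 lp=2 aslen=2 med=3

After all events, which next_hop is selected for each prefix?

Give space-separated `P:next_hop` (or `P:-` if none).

Op 1: best P0=- P1=NH3
Op 2: best P0=- P1=NH2
Op 3: best P0=- P1=NH1
Op 4: best P0=- P1=NH1
Op 5: best P0=- P1=NH1
Op 6: best P0=- P1=NH3
Op 7: best P0=NH1 P1=NH3
Op 8: best P0=NH1 P1=NH0
Op 9: best P0=NH1 P1=NH0
Op 10: best P0=NH2 P1=NH0
Op 11: best P0=NH2 P1=NH3
Op 12: best P0=NH2 P1=NH3

Answer: P0:NH2 P1:NH3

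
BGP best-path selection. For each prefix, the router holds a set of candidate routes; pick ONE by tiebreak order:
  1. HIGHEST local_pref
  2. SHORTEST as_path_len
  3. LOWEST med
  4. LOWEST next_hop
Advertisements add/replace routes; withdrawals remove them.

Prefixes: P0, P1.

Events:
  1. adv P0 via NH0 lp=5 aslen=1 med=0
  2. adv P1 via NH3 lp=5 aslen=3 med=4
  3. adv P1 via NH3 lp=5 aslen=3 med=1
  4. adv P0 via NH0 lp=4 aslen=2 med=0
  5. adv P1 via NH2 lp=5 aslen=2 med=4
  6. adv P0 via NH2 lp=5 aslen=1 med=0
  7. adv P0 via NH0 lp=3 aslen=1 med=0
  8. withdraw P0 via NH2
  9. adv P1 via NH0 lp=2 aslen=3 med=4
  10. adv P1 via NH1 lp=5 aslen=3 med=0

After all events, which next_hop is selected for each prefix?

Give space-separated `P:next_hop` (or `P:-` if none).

Op 1: best P0=NH0 P1=-
Op 2: best P0=NH0 P1=NH3
Op 3: best P0=NH0 P1=NH3
Op 4: best P0=NH0 P1=NH3
Op 5: best P0=NH0 P1=NH2
Op 6: best P0=NH2 P1=NH2
Op 7: best P0=NH2 P1=NH2
Op 8: best P0=NH0 P1=NH2
Op 9: best P0=NH0 P1=NH2
Op 10: best P0=NH0 P1=NH2

Answer: P0:NH0 P1:NH2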